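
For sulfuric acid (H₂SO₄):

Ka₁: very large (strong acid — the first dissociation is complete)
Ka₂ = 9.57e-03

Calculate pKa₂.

pKa₂ = -log(Ka₂) = -log(9.57e-03) = 2.02.

pK_{a2} = 2.02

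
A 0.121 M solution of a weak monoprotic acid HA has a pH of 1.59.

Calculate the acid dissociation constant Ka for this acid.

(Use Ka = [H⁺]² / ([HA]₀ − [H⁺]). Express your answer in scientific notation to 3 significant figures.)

[H⁺] = 10^(−pH) = 10^(−1.59) = 2.570e-02 M. For HA ⇌ H⁺ + A⁻, Ka = [H⁺][A⁻]/[HA] = [H⁺]² / ([HA]₀ − [H⁺]) = (2.570e-02)² / (0.121 − 2.570e-02) = 6.93e-03.

K_a = 6.93e-03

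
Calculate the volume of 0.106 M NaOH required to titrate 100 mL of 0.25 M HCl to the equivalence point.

At equivalence: moles acid = moles base. moles HCl = 0.25 × 100/1000 = 0.025 mol. V_base = moles / 0.106 × 1000 = 235.8 mL.

V_{base} = 235.8 mL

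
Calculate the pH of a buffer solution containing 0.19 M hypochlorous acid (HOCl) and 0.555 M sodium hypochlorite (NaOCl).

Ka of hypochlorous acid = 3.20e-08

pKa = -log(3.20e-08) = 7.49. pH = pKa + log([A⁻]/[HA]) = 7.49 + log(0.555/0.19)

pH = 7.96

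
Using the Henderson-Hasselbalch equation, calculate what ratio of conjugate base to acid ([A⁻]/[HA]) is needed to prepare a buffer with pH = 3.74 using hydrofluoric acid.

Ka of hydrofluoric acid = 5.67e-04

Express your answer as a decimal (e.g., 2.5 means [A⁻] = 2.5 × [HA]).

pKa = -log(5.67e-04) = 3.2464. pH = pKa + log([A⁻]/[HA]), so log([A⁻]/[HA]) = pH − pKa = 3.74 − 3.2464 = 0.4936. [A⁻]/[HA] = 10^(0.4936) = 3.12

[A⁻]/[HA] = 3.12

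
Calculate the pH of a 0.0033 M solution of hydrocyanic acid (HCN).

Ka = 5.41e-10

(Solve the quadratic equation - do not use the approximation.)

x² + Ka×x - Ka×C = 0. Using quadratic formula: [H⁺] = 1.3359e-06

pH = 5.87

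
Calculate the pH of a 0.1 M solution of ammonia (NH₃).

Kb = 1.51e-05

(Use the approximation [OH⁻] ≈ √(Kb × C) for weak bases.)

[OH⁻] = √(Kb × C) = √(1.51e-05 × 0.1) = 1.2288e-03. pOH = 2.91, pH = 14 - pOH

pH = 11.09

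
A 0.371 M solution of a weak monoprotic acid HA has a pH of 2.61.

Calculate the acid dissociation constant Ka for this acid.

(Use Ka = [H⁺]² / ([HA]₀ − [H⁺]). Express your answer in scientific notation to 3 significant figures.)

[H⁺] = 10^(−pH) = 10^(−2.61) = 2.455e-03 M. For HA ⇌ H⁺ + A⁻, Ka = [H⁺][A⁻]/[HA] = [H⁺]² / ([HA]₀ − [H⁺]) = (2.455e-03)² / (0.371 − 2.455e-03) = 1.63e-05.

K_a = 1.63e-05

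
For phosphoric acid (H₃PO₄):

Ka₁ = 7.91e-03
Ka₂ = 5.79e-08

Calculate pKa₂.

pKa₂ = -log(Ka₂) = -log(5.79e-08) = 7.24.

pK_{a2} = 7.24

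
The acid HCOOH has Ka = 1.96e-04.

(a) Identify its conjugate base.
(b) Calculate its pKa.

(a) The conjugate base is formed by removing one H⁺ from HCOOH, giving HCOO⁻. (b) pKa = -log(Ka) = -log(1.96e-04) = 3.71.

Conjugate base: HCOO⁻; pK_a = 3.71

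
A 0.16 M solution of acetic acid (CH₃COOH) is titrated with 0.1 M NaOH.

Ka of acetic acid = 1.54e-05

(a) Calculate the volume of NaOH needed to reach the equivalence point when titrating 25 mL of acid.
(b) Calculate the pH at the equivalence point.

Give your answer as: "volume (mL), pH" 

moles acid = 0.16 × 25/1000 = 0.004 mol; V_base = moles/0.1 × 1000 = 40.0 mL. At equivalence only the conjugate base is present: [A⁻] = 0.004/0.065 = 6.1538e-02 M. Kb = Kw/Ka = 6.49e-10; [OH⁻] = √(Kb × [A⁻]) = 6.3214e-06; pOH = 5.20; pH = 14 - pOH = 8.80.

V = 40.0 mL, pH = 8.80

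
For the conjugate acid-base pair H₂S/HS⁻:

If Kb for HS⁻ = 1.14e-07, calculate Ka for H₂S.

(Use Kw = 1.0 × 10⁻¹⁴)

For a conjugate pair Ka × Kb = Kw, so Ka = Kw/Kb = 1.0 × 10⁻¹⁴ / 1.14e-07 = 8.77e-08.

K_a = 8.77e-08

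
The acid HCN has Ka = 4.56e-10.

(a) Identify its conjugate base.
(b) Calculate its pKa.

(a) The conjugate base is formed by removing one H⁺ from HCN, giving CN⁻. (b) pKa = -log(Ka) = -log(4.56e-10) = 9.34.

Conjugate base: CN⁻; pK_a = 9.34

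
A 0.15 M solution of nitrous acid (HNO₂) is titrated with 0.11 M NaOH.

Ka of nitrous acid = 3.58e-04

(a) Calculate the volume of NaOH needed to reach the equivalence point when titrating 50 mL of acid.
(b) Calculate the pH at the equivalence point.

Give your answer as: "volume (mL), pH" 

moles acid = 0.15 × 50/1000 = 0.0075 mol; V_base = moles/0.11 × 1000 = 68.2 mL. At equivalence only the conjugate base is present: [A⁻] = 0.0075/0.118 = 6.3462e-02 M. Kb = Kw/Ka = 2.79e-11; [OH⁻] = √(Kb × [A⁻]) = 1.3314e-06; pOH = 5.88; pH = 14 - pOH = 8.12.

V = 68.2 mL, pH = 8.12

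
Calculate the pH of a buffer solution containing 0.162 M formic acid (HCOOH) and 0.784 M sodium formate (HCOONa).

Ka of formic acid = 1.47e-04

pKa = -log(1.47e-04) = 3.83. pH = pKa + log([A⁻]/[HA]) = 3.83 + log(0.784/0.162)

pH = 4.52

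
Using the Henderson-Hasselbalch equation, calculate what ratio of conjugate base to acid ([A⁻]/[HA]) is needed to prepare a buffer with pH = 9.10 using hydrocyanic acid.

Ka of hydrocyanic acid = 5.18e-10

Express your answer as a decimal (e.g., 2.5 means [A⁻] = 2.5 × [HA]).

pKa = -log(5.18e-10) = 9.2857. pH = pKa + log([A⁻]/[HA]), so log([A⁻]/[HA]) = pH − pKa = 9.10 − 9.2857 = -0.1857. [A⁻]/[HA] = 10^(-0.1857) = 0.652

[A⁻]/[HA] = 0.652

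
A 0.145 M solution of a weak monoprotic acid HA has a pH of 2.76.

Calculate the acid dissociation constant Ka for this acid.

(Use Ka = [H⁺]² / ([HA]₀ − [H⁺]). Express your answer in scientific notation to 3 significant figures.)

[H⁺] = 10^(−pH) = 10^(−2.76) = 1.738e-03 M. For HA ⇌ H⁺ + A⁻, Ka = [H⁺][A⁻]/[HA] = [H⁺]² / ([HA]₀ − [H⁺]) = (1.738e-03)² / (0.145 − 1.738e-03) = 2.11e-05.

K_a = 2.11e-05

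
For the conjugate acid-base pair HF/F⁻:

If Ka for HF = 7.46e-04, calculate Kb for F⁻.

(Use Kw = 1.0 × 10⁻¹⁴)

For a conjugate pair Ka × Kb = Kw, so Kb = Kw/Ka = 1.0 × 10⁻¹⁴ / 7.46e-04 = 1.34e-11.

K_b = 1.34e-11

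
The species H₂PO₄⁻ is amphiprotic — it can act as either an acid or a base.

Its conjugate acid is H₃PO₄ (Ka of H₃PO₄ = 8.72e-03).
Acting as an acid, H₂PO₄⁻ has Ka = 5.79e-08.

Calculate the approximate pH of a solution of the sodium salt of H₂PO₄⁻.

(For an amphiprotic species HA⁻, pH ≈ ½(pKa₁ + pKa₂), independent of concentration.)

pKa₁ = -log(8.72e-03) = 2.06; pKa₂ = -log(5.79e-08) = 7.24. For an amphiprotic species, pH ≈ ½(pKa₁ + pKa₂) = ½(2.06 + 7.24) = 4.65.

pH = 4.65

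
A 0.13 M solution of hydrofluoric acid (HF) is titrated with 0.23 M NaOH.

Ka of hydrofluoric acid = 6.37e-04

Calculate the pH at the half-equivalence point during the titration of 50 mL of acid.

At half-equivalence [HA] = [A⁻], so Henderson-Hasselbalch gives pH = pKa = -log(6.37e-04) = 3.20.

pH = pKa = 3.20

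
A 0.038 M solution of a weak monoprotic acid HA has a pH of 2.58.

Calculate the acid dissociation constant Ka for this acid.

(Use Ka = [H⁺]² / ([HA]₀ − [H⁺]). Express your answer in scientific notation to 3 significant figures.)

[H⁺] = 10^(−pH) = 10^(−2.58) = 2.630e-03 M. For HA ⇌ H⁺ + A⁻, Ka = [H⁺][A⁻]/[HA] = [H⁺]² / ([HA]₀ − [H⁺]) = (2.630e-03)² / (0.038 − 2.630e-03) = 1.96e-04.

K_a = 1.96e-04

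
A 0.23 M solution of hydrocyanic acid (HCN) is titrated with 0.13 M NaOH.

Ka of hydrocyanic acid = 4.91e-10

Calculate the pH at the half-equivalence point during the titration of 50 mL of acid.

At half-equivalence [HA] = [A⁻], so Henderson-Hasselbalch gives pH = pKa = -log(4.91e-10) = 9.31.

pH = pKa = 9.31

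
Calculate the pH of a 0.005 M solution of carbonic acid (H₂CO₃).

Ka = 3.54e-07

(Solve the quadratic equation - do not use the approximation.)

x² + Ka×x - Ka×C = 0. Using quadratic formula: [H⁺] = 4.1895e-05

pH = 4.38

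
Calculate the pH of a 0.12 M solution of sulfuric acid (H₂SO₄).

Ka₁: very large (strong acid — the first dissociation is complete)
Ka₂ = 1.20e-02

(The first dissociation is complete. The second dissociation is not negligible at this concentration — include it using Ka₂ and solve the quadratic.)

First dissociation is complete: [H⁺]₀ = [HSO₄⁻]₀ = C = 0.12 M. Second dissociation HSO₄⁻ ⇌ H⁺ + SO₄²⁻: let x = [SO₄²⁻]. Ka₂ = (C + x)·x / (C − x) = 1.20e-02 → x² + (C + Ka₂)·x − Ka₂·C = 0 → x² + 0.13200·x − 1.440e-03 = 0. x = (−0.13200 + √(0.13200² + 4 × 1.440e-03)) / 2 = 1.0131e-02 M. [H⁺] = C + x = 0.12 + 1.0131e-02 = 1.3013e-01 M. pH = -log(1.3013e-01) = 0.89.

pH = 0.89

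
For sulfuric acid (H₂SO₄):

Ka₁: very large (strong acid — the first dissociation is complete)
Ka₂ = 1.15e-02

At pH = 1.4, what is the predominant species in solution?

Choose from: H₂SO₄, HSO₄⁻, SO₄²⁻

The first dissociation is complete, so H₂SO₄ itself is never the predominant species in water; pKa₂ = -log(1.15e-02) = 1.94. For a polyprotic acid the predominant species crosses at each pKa: below pKa_n the protonated form dominates, above it the deprotonated form does. At pH = 1.4, the predominant species is HSO₄⁻.

HSO₄⁻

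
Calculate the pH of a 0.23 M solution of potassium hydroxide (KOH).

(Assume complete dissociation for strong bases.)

[OH⁻] = 0.23 M for strong base. pOH = -log[OH⁻] = 0.64, pH = 14 - pOH

pH = 13.36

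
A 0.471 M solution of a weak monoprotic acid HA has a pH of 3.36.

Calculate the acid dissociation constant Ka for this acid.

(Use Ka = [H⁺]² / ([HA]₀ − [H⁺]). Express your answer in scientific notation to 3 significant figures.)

[H⁺] = 10^(−pH) = 10^(−3.36) = 4.365e-04 M. For HA ⇌ H⁺ + A⁻, Ka = [H⁺][A⁻]/[HA] = [H⁺]² / ([HA]₀ − [H⁺]) = (4.365e-04)² / (0.471 − 4.365e-04) = 4.05e-07.

K_a = 4.05e-07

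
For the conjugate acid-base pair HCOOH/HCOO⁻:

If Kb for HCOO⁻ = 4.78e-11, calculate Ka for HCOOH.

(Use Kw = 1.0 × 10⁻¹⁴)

For a conjugate pair Ka × Kb = Kw, so Ka = Kw/Kb = 1.0 × 10⁻¹⁴ / 4.78e-11 = 2.09e-04.

K_a = 2.09e-04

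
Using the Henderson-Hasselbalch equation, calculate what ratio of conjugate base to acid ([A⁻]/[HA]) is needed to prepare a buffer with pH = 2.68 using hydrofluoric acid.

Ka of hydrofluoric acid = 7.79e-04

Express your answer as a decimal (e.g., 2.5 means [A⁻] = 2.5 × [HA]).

pKa = -log(7.79e-04) = 3.1085. pH = pKa + log([A⁻]/[HA]), so log([A⁻]/[HA]) = pH − pKa = 2.68 − 3.1085 = -0.4285. [A⁻]/[HA] = 10^(-0.4285) = 0.373

[A⁻]/[HA] = 0.373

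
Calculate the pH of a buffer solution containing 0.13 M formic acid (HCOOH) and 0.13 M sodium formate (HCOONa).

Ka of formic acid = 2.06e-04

pKa = -log(2.06e-04) = 3.69. pH = pKa + log([A⁻]/[HA]) = 3.69 + log(0.13/0.13)

pH = 3.69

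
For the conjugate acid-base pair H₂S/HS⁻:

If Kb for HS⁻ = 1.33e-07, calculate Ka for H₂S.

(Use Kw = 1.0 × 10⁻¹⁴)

For a conjugate pair Ka × Kb = Kw, so Ka = Kw/Kb = 1.0 × 10⁻¹⁴ / 1.33e-07 = 7.52e-08.

K_a = 7.52e-08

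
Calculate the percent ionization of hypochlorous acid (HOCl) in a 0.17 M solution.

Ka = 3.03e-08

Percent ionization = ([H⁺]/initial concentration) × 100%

Using Ka equilibrium: x² + Ka×x - Ka×C = 0. Solving: [H⁺] = 7.1755e-05. Percent = (7.1755e-05/0.17) × 100

Percent ionization = 0.0422%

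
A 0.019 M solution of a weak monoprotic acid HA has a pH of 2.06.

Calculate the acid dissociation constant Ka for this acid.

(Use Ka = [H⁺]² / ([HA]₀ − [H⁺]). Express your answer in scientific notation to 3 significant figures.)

[H⁺] = 10^(−pH) = 10^(−2.06) = 8.710e-03 M. For HA ⇌ H⁺ + A⁻, Ka = [H⁺][A⁻]/[HA] = [H⁺]² / ([HA]₀ − [H⁺]) = (8.710e-03)² / (0.019 − 8.710e-03) = 7.37e-03.

K_a = 7.37e-03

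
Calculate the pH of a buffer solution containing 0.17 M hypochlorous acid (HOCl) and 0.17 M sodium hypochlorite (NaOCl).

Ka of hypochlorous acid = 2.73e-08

pKa = -log(2.73e-08) = 7.56. pH = pKa + log([A⁻]/[HA]) = 7.56 + log(0.17/0.17)

pH = 7.56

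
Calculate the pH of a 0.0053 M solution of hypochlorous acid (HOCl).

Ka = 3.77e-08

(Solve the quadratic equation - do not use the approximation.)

x² + Ka×x - Ka×C = 0. Using quadratic formula: [H⁺] = 1.4117e-05

pH = 4.85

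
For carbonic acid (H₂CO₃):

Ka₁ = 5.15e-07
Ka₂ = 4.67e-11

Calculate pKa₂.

pKa₂ = -log(Ka₂) = -log(4.67e-11) = 10.33.

pK_{a2} = 10.33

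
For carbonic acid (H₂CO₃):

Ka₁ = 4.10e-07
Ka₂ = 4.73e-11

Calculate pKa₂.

pKa₂ = -log(Ka₂) = -log(4.73e-11) = 10.33.

pK_{a2} = 10.33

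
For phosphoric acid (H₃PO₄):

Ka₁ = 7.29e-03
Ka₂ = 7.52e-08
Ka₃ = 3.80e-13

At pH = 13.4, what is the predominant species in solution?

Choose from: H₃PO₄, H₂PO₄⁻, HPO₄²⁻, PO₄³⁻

pKa₁ = 2.14, pKa₂ = 7.12, pKa₃ = 12.42. For a polyprotic acid the predominant species crosses at each pKa: below pKa_n the protonated form dominates, above it the deprotonated form does. At pH = 13.4, the predominant species is PO₄³⁻.

PO₄³⁻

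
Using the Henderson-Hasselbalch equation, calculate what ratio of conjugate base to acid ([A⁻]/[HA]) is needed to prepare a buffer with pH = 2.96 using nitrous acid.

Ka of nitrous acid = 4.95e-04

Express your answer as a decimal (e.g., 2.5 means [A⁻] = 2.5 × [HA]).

pKa = -log(4.95e-04) = 3.3054. pH = pKa + log([A⁻]/[HA]), so log([A⁻]/[HA]) = pH − pKa = 2.96 − 3.3054 = -0.3454. [A⁻]/[HA] = 10^(-0.3454) = 0.451

[A⁻]/[HA] = 0.451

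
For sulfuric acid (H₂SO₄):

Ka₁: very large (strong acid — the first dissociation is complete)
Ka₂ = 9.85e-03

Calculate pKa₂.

pKa₂ = -log(Ka₂) = -log(9.85e-03) = 2.01.

pK_{a2} = 2.01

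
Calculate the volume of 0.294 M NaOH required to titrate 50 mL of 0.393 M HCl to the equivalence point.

At equivalence: moles acid = moles base. moles HCl = 0.393 × 50/1000 = 0.01965 mol. V_base = moles / 0.294 × 1000 = 66.8 mL.

V_{base} = 66.8 mL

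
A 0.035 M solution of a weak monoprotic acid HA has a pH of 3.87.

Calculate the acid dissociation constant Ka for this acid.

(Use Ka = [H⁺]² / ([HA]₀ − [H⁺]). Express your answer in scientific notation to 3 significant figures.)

[H⁺] = 10^(−pH) = 10^(−3.87) = 1.349e-04 M. For HA ⇌ H⁺ + A⁻, Ka = [H⁺][A⁻]/[HA] = [H⁺]² / ([HA]₀ − [H⁺]) = (1.349e-04)² / (0.035 − 1.349e-04) = 5.22e-07.

K_a = 5.22e-07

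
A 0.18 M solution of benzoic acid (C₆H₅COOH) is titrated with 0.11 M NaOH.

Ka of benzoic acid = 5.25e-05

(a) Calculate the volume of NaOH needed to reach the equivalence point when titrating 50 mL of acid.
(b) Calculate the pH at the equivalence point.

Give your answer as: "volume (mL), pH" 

moles acid = 0.18 × 50/1000 = 0.009 mol; V_base = moles/0.11 × 1000 = 81.8 mL. At equivalence only the conjugate base is present: [A⁻] = 0.009/0.132 = 6.8276e-02 M. Kb = Kw/Ka = 1.90e-10; [OH⁻] = √(Kb × [A⁻]) = 3.6062e-06; pOH = 5.44; pH = 14 - pOH = 8.56.

V = 81.8 mL, pH = 8.56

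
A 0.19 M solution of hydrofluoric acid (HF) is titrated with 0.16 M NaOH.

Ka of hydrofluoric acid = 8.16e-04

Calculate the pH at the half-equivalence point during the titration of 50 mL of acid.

At half-equivalence [HA] = [A⁻], so Henderson-Hasselbalch gives pH = pKa = -log(8.16e-04) = 3.09.

pH = pKa = 3.09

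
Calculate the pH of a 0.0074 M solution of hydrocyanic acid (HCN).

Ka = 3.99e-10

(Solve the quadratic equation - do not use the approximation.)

x² + Ka×x - Ka×C = 0. Using quadratic formula: [H⁺] = 1.7181e-06

pH = 5.76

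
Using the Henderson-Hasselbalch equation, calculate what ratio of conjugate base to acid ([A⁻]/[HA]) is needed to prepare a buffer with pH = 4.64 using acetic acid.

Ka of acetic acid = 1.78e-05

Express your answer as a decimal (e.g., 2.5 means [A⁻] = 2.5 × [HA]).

pKa = -log(1.78e-05) = 4.7496. pH = pKa + log([A⁻]/[HA]), so log([A⁻]/[HA]) = pH − pKa = 4.64 − 4.7496 = -0.1096. [A⁻]/[HA] = 10^(-0.1096) = 0.777

[A⁻]/[HA] = 0.777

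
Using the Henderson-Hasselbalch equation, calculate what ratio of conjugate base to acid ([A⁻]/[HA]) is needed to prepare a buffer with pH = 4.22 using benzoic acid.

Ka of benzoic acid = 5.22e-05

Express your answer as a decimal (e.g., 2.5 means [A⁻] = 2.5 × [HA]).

pKa = -log(5.22e-05) = 4.2823. pH = pKa + log([A⁻]/[HA]), so log([A⁻]/[HA]) = pH − pKa = 4.22 − 4.2823 = -0.0623. [A⁻]/[HA] = 10^(-0.0623) = 0.866

[A⁻]/[HA] = 0.866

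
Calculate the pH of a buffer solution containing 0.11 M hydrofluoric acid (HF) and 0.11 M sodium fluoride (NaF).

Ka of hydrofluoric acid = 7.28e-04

pKa = -log(7.28e-04) = 3.14. pH = pKa + log([A⁻]/[HA]) = 3.14 + log(0.11/0.11)

pH = 3.14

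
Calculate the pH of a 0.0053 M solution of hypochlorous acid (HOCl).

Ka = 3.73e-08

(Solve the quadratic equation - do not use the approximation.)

x² + Ka×x - Ka×C = 0. Using quadratic formula: [H⁺] = 1.4042e-05

pH = 4.85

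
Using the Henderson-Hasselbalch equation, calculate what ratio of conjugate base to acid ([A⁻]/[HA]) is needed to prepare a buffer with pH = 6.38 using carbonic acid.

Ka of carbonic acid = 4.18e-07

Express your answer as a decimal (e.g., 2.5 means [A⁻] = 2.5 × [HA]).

pKa = -log(4.18e-07) = 6.3788. pH = pKa + log([A⁻]/[HA]), so log([A⁻]/[HA]) = pH − pKa = 6.38 − 6.3788 = 0.0012. [A⁻]/[HA] = 10^(0.0012) = 1.00

[A⁻]/[HA] = 1.00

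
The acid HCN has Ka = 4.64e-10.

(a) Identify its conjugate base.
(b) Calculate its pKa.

(a) The conjugate base is formed by removing one H⁺ from HCN, giving CN⁻. (b) pKa = -log(Ka) = -log(4.64e-10) = 9.33.

Conjugate base: CN⁻; pK_a = 9.33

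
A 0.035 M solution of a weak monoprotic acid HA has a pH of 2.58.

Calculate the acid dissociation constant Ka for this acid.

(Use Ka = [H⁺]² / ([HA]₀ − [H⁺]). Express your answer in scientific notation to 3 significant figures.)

[H⁺] = 10^(−pH) = 10^(−2.58) = 2.630e-03 M. For HA ⇌ H⁺ + A⁻, Ka = [H⁺][A⁻]/[HA] = [H⁺]² / ([HA]₀ − [H⁺]) = (2.630e-03)² / (0.035 − 2.630e-03) = 2.14e-04.

K_a = 2.14e-04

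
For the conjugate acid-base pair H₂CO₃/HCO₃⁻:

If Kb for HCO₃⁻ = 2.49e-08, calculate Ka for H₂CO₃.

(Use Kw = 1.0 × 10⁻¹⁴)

For a conjugate pair Ka × Kb = Kw, so Ka = Kw/Kb = 1.0 × 10⁻¹⁴ / 2.49e-08 = 4.02e-07.

K_a = 4.02e-07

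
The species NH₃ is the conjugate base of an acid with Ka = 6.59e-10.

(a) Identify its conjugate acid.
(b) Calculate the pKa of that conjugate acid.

(a) The conjugate acid is formed by adding one H⁺ to NH₃, giving NH₄⁺. (b) pKa = -log(Ka) = -log(6.59e-10) = 9.18.

Conjugate acid: NH₄⁺; pK_a = 9.18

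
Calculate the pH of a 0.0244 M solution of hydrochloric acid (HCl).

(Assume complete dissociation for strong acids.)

[H⁺] = 0.0244 M for strong acid. pH = -log[H⁺] = -log(0.0244)

pH = 1.61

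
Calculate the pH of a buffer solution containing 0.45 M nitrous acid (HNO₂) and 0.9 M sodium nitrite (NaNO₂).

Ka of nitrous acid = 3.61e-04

pKa = -log(3.61e-04) = 3.44. pH = pKa + log([A⁻]/[HA]) = 3.44 + log(0.9/0.45)

pH = 3.74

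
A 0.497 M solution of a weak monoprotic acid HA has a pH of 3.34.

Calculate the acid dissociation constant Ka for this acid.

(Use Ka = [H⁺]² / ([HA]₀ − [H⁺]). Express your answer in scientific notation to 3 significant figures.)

[H⁺] = 10^(−pH) = 10^(−3.34) = 4.571e-04 M. For HA ⇌ H⁺ + A⁻, Ka = [H⁺][A⁻]/[HA] = [H⁺]² / ([HA]₀ − [H⁺]) = (4.571e-04)² / (0.497 − 4.571e-04) = 4.21e-07.

K_a = 4.21e-07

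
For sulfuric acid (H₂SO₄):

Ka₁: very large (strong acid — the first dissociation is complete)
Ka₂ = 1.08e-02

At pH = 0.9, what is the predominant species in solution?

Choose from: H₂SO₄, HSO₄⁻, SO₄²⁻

The first dissociation is complete, so H₂SO₄ itself is never the predominant species in water; pKa₂ = -log(1.08e-02) = 1.97. For a polyprotic acid the predominant species crosses at each pKa: below pKa_n the protonated form dominates, above it the deprotonated form does. At pH = 0.9, the predominant species is HSO₄⁻.

HSO₄⁻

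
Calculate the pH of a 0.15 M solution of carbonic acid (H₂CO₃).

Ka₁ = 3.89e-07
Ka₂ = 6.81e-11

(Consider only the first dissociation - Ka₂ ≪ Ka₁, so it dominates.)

First dissociation dominates. From Ka₁ = [H⁺][HA⁻]/[H₂A], x² + Ka₁·x − Ka₁·C = 0 with C = 0.15 M and Ka₁ = 3.89e-07. Solving: [H⁺] = (−Ka₁ + √(Ka₁² + 4·Ka₁·C)) / 2 = 2.4136e-04 M. pH = -log(2.4136e-04) = 3.62.

pH = 3.62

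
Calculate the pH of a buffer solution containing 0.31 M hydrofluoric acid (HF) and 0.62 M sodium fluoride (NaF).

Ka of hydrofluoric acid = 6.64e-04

pKa = -log(6.64e-04) = 3.18. pH = pKa + log([A⁻]/[HA]) = 3.18 + log(0.62/0.31)

pH = 3.48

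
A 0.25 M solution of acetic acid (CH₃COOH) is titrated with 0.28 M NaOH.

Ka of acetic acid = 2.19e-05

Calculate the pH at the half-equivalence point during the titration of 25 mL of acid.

At half-equivalence [HA] = [A⁻], so Henderson-Hasselbalch gives pH = pKa = -log(2.19e-05) = 4.66.

pH = pKa = 4.66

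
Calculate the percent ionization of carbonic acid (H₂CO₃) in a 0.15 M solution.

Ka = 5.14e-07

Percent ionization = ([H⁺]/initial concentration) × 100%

Using Ka equilibrium: x² + Ka×x - Ka×C = 0. Solving: [H⁺] = 2.7741e-04. Percent = (2.7741e-04/0.15) × 100

Percent ionization = 0.185%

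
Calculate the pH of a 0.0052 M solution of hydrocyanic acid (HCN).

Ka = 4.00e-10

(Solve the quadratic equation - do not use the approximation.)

x² + Ka×x - Ka×C = 0. Using quadratic formula: [H⁺] = 1.4420e-06

pH = 5.84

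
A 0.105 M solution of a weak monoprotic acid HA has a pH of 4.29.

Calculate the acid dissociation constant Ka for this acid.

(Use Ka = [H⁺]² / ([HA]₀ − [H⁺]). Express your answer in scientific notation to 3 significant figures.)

[H⁺] = 10^(−pH) = 10^(−4.29) = 5.129e-05 M. For HA ⇌ H⁺ + A⁻, Ka = [H⁺][A⁻]/[HA] = [H⁺]² / ([HA]₀ − [H⁺]) = (5.129e-05)² / (0.105 − 5.129e-05) = 2.51e-08.

K_a = 2.51e-08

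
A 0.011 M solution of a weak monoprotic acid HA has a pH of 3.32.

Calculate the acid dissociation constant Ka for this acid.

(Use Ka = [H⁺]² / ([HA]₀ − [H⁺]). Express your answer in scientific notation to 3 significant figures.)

[H⁺] = 10^(−pH) = 10^(−3.32) = 4.786e-04 M. For HA ⇌ H⁺ + A⁻, Ka = [H⁺][A⁻]/[HA] = [H⁺]² / ([HA]₀ − [H⁺]) = (4.786e-04)² / (0.011 − 4.786e-04) = 2.18e-05.

K_a = 2.18e-05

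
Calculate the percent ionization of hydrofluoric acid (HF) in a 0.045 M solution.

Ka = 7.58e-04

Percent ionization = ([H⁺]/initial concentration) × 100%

Using Ka equilibrium: x² + Ka×x - Ka×C = 0. Solving: [H⁺] = 5.4737e-03. Percent = (5.4737e-03/0.045) × 100

Percent ionization = 12.2%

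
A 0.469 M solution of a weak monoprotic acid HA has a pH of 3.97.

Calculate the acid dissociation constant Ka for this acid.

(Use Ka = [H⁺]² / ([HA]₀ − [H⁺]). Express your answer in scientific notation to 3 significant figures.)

[H⁺] = 10^(−pH) = 10^(−3.97) = 1.072e-04 M. For HA ⇌ H⁺ + A⁻, Ka = [H⁺][A⁻]/[HA] = [H⁺]² / ([HA]₀ − [H⁺]) = (1.072e-04)² / (0.469 − 1.072e-04) = 2.45e-08.

K_a = 2.45e-08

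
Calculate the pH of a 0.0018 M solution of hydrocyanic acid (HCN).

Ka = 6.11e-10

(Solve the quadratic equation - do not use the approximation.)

x² + Ka×x - Ka×C = 0. Using quadratic formula: [H⁺] = 1.0484e-06

pH = 5.98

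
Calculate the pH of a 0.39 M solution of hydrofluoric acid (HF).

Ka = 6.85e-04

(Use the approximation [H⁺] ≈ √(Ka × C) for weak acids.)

[H⁺] = √(Ka × C) = √(6.85e-04 × 0.39) = 1.6345e-02. pH = -log(1.6345e-02)

pH = 1.79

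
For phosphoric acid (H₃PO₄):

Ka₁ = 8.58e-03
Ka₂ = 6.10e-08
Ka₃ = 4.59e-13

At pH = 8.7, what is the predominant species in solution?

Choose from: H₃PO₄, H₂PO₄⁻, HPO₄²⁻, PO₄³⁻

pKa₁ = 2.07, pKa₂ = 7.21, pKa₃ = 12.34. For a polyprotic acid the predominant species crosses at each pKa: below pKa_n the protonated form dominates, above it the deprotonated form does. At pH = 8.7, the predominant species is HPO₄²⁻.

HPO₄²⁻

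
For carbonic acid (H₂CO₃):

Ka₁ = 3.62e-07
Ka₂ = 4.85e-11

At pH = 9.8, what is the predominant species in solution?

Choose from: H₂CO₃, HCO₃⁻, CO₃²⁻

pKa₁ = 6.44, pKa₂ = 10.31. For a polyprotic acid the predominant species crosses at each pKa: below pKa_n the protonated form dominates, above it the deprotonated form does. At pH = 9.8, the predominant species is HCO₃⁻.

HCO₃⁻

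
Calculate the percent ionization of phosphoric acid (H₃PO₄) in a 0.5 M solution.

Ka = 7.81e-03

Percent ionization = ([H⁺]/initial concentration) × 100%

Using Ka equilibrium: x² + Ka×x - Ka×C = 0. Solving: [H⁺] = 5.8707e-02. Percent = (5.8707e-02/0.5) × 100

Percent ionization = 11.7%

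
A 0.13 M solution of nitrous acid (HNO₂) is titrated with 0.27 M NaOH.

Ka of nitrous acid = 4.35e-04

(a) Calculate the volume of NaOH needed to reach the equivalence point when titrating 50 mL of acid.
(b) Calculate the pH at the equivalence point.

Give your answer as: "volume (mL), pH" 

moles acid = 0.13 × 50/1000 = 0.0065 mol; V_base = moles/0.27 × 1000 = 24.1 mL. At equivalence only the conjugate base is present: [A⁻] = 0.0065/0.074 = 8.7750e-02 M. Kb = Kw/Ka = 2.30e-11; [OH⁻] = √(Kb × [A⁻]) = 1.4203e-06; pOH = 5.85; pH = 14 - pOH = 8.15.

V = 24.1 mL, pH = 8.15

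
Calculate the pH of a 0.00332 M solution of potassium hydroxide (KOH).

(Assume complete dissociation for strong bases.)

[OH⁻] = 0.00332 M for strong base. pOH = -log[OH⁻] = 2.48, pH = 14 - pOH

pH = 11.52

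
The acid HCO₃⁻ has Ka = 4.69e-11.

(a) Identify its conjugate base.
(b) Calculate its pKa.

(a) The conjugate base is formed by removing one H⁺ from HCO₃⁻, giving CO₃²⁻. (b) pKa = -log(Ka) = -log(4.69e-11) = 10.33.

Conjugate base: CO₃²⁻; pK_a = 10.33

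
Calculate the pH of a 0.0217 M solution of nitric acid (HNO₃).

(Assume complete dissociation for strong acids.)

[H⁺] = 0.0217 M for strong acid. pH = -log[H⁺] = -log(0.0217)

pH = 1.66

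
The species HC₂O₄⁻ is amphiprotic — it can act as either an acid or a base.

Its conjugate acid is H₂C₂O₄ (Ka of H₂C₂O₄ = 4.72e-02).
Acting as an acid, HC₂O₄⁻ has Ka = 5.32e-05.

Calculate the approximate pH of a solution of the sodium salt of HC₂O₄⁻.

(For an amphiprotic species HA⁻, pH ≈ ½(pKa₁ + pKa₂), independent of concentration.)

pKa₁ = -log(4.72e-02) = 1.33; pKa₂ = -log(5.32e-05) = 4.27. For an amphiprotic species, pH ≈ ½(pKa₁ + pKa₂) = ½(1.33 + 4.27) = 2.80.

pH = 2.80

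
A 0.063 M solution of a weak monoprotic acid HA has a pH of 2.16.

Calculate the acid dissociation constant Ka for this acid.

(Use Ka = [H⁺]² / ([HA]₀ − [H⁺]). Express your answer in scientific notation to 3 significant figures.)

[H⁺] = 10^(−pH) = 10^(−2.16) = 6.918e-03 M. For HA ⇌ H⁺ + A⁻, Ka = [H⁺][A⁻]/[HA] = [H⁺]² / ([HA]₀ − [H⁺]) = (6.918e-03)² / (0.063 − 6.918e-03) = 8.53e-04.

K_a = 8.53e-04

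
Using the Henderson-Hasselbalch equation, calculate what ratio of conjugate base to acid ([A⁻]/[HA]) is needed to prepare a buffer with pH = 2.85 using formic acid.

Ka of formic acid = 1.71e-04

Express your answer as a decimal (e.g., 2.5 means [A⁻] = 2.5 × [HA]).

pKa = -log(1.71e-04) = 3.7670. pH = pKa + log([A⁻]/[HA]), so log([A⁻]/[HA]) = pH − pKa = 2.85 − 3.7670 = -0.9170. [A⁻]/[HA] = 10^(-0.9170) = 0.121

[A⁻]/[HA] = 0.121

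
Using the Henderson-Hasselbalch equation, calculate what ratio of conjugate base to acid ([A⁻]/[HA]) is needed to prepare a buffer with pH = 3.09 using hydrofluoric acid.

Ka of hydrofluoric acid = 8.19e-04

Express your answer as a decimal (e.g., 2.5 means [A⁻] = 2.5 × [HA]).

pKa = -log(8.19e-04) = 3.0867. pH = pKa + log([A⁻]/[HA]), so log([A⁻]/[HA]) = pH − pKa = 3.09 − 3.0867 = 0.0033. [A⁻]/[HA] = 10^(0.0033) = 1.01

[A⁻]/[HA] = 1.01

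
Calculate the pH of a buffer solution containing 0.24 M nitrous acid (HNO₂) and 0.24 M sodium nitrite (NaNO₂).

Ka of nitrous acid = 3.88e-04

pKa = -log(3.88e-04) = 3.41. pH = pKa + log([A⁻]/[HA]) = 3.41 + log(0.24/0.24)

pH = 3.41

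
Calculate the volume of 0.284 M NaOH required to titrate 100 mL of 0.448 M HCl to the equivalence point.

At equivalence: moles acid = moles base. moles HCl = 0.448 × 100/1000 = 0.0448 mol. V_base = moles / 0.284 × 1000 = 157.7 mL.

V_{base} = 157.7 mL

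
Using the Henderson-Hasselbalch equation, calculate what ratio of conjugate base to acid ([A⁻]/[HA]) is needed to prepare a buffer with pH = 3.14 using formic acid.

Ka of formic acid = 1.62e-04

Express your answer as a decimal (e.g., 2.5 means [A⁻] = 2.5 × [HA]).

pKa = -log(1.62e-04) = 3.7905. pH = pKa + log([A⁻]/[HA]), so log([A⁻]/[HA]) = pH − pKa = 3.14 − 3.7905 = -0.6505. [A⁻]/[HA] = 10^(-0.6505) = 0.224

[A⁻]/[HA] = 0.224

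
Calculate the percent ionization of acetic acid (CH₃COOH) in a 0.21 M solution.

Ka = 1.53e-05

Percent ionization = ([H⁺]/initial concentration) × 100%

Using Ka equilibrium: x² + Ka×x - Ka×C = 0. Solving: [H⁺] = 1.7849e-03. Percent = (1.7849e-03/0.21) × 100

Percent ionization = 0.85%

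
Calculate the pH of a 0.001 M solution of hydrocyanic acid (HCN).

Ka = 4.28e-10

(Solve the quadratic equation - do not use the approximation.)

x² + Ka×x - Ka×C = 0. Using quadratic formula: [H⁺] = 6.5400e-07

pH = 6.18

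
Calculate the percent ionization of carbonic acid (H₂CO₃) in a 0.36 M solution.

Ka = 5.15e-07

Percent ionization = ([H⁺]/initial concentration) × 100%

Using Ka equilibrium: x² + Ka×x - Ka×C = 0. Solving: [H⁺] = 4.3032e-04. Percent = (4.3032e-04/0.36) × 100

Percent ionization = 0.12%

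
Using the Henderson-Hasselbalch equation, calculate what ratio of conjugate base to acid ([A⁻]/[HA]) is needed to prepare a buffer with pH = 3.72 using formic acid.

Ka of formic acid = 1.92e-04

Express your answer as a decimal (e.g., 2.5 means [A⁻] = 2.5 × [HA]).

pKa = -log(1.92e-04) = 3.7167. pH = pKa + log([A⁻]/[HA]), so log([A⁻]/[HA]) = pH − pKa = 3.72 − 3.7167 = 0.0033. [A⁻]/[HA] = 10^(0.0033) = 1.01

[A⁻]/[HA] = 1.01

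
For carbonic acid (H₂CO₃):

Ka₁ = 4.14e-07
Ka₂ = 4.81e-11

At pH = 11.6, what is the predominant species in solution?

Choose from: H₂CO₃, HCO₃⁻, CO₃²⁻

pKa₁ = 6.38, pKa₂ = 10.32. For a polyprotic acid the predominant species crosses at each pKa: below pKa_n the protonated form dominates, above it the deprotonated form does. At pH = 11.6, the predominant species is CO₃²⁻.

CO₃²⁻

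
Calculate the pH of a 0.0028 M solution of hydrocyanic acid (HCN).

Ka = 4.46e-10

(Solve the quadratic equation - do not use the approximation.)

x² + Ka×x - Ka×C = 0. Using quadratic formula: [H⁺] = 1.1173e-06

pH = 5.95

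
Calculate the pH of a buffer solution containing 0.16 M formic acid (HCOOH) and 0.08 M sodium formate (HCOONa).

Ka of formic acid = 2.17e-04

pKa = -log(2.17e-04) = 3.66. pH = pKa + log([A⁻]/[HA]) = 3.66 + log(0.08/0.16)

pH = 3.36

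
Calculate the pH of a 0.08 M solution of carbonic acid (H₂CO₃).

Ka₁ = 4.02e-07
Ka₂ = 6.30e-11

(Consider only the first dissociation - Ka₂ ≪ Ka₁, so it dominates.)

First dissociation dominates. From Ka₁ = [H⁺][HA⁻]/[H₂A], x² + Ka₁·x − Ka₁·C = 0 with C = 0.08 M and Ka₁ = 4.02e-07. Solving: [H⁺] = (−Ka₁ + √(Ka₁² + 4·Ka₁·C)) / 2 = 1.7913e-04 M. pH = -log(1.7913e-04) = 3.75.

pH = 3.75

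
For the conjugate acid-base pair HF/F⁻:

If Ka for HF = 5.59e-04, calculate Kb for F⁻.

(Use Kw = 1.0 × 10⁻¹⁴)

For a conjugate pair Ka × Kb = Kw, so Kb = Kw/Ka = 1.0 × 10⁻¹⁴ / 5.59e-04 = 1.79e-11.

K_b = 1.79e-11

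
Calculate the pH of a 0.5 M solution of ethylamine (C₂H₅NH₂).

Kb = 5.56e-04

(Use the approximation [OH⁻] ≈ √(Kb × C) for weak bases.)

[OH⁻] = √(Kb × C) = √(5.56e-04 × 0.5) = 1.6673e-02. pOH = 1.78, pH = 14 - pOH

pH = 12.22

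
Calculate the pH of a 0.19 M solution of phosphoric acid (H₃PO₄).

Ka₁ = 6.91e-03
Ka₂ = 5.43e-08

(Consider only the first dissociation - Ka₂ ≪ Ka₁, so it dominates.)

First dissociation dominates. From Ka₁ = [H⁺][HA⁻]/[H₂A], x² + Ka₁·x − Ka₁·C = 0 with C = 0.19 M and Ka₁ = 6.91e-03. Solving: [H⁺] = (−Ka₁ + √(Ka₁² + 4·Ka₁·C)) / 2 = 3.2943e-02 M. pH = -log(3.2943e-02) = 1.48.

pH = 1.48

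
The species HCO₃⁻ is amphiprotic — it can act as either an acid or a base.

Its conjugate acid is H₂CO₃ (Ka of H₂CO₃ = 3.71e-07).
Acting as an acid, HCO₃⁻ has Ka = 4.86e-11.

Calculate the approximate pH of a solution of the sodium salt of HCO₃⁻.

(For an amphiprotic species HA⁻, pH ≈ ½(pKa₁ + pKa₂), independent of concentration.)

pKa₁ = -log(3.71e-07) = 6.43; pKa₂ = -log(4.86e-11) = 10.31. For an amphiprotic species, pH ≈ ½(pKa₁ + pKa₂) = ½(6.43 + 10.31) = 8.37.

pH = 8.37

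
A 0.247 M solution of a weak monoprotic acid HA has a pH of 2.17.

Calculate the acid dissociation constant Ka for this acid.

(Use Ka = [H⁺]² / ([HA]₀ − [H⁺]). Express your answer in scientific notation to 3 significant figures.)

[H⁺] = 10^(−pH) = 10^(−2.17) = 6.761e-03 M. For HA ⇌ H⁺ + A⁻, Ka = [H⁺][A⁻]/[HA] = [H⁺]² / ([HA]₀ − [H⁺]) = (6.761e-03)² / (0.247 − 6.761e-03) = 1.90e-04.

K_a = 1.90e-04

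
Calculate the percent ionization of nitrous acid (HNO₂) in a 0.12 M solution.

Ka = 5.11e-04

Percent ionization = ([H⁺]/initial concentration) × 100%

Using Ka equilibrium: x² + Ka×x - Ka×C = 0. Solving: [H⁺] = 7.5794e-03. Percent = (7.5794e-03/0.12) × 100

Percent ionization = 6.32%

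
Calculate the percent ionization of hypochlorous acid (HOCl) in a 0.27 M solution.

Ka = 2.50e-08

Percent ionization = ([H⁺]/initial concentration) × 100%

Using Ka equilibrium: x² + Ka×x - Ka×C = 0. Solving: [H⁺] = 8.2146e-05. Percent = (8.2146e-05/0.27) × 100

Percent ionization = 0.0304%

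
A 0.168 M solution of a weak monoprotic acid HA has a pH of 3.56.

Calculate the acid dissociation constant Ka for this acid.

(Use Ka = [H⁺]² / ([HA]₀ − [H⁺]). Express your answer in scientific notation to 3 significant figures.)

[H⁺] = 10^(−pH) = 10^(−3.56) = 2.754e-04 M. For HA ⇌ H⁺ + A⁻, Ka = [H⁺][A⁻]/[HA] = [H⁺]² / ([HA]₀ − [H⁺]) = (2.754e-04)² / (0.168 − 2.754e-04) = 4.52e-07.

K_a = 4.52e-07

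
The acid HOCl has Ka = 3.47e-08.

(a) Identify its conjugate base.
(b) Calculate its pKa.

(a) The conjugate base is formed by removing one H⁺ from HOCl, giving OCl⁻. (b) pKa = -log(Ka) = -log(3.47e-08) = 7.46.

Conjugate base: OCl⁻; pK_a = 7.46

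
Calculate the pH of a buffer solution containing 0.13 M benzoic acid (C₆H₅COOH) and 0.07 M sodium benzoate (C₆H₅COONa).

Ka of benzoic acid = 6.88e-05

pKa = -log(6.88e-05) = 4.16. pH = pKa + log([A⁻]/[HA]) = 4.16 + log(0.07/0.13)

pH = 3.89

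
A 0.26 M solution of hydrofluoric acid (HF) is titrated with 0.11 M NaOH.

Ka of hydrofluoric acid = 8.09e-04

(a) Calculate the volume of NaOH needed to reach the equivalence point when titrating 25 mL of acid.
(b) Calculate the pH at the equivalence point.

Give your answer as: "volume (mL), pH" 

moles acid = 0.26 × 25/1000 = 0.0065 mol; V_base = moles/0.11 × 1000 = 59.1 mL. At equivalence only the conjugate base is present: [A⁻] = 0.0065/0.084 = 7.7297e-02 M. Kb = Kw/Ka = 1.24e-11; [OH⁻] = √(Kb × [A⁻]) = 9.7748e-07; pOH = 6.01; pH = 14 - pOH = 7.99.

V = 59.1 mL, pH = 7.99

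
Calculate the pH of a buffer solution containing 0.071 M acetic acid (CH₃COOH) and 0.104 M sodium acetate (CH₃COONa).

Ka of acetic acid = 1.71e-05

pKa = -log(1.71e-05) = 4.77. pH = pKa + log([A⁻]/[HA]) = 4.77 + log(0.104/0.071)

pH = 4.93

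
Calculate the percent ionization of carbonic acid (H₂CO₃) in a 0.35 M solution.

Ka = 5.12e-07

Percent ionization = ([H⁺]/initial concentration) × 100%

Using Ka equilibrium: x² + Ka×x - Ka×C = 0. Solving: [H⁺] = 4.2306e-04. Percent = (4.2306e-04/0.35) × 100

Percent ionization = 0.121%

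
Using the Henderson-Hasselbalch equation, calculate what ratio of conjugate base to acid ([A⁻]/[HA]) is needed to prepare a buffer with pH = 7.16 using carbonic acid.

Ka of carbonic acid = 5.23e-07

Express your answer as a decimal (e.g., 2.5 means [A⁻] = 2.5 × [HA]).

pKa = -log(5.23e-07) = 6.2815. pH = pKa + log([A⁻]/[HA]), so log([A⁻]/[HA]) = pH − pKa = 7.16 − 6.2815 = 0.8785. [A⁻]/[HA] = 10^(0.8785) = 7.56

[A⁻]/[HA] = 7.56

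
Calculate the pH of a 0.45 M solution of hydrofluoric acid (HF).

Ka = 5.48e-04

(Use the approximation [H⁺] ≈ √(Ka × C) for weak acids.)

[H⁺] = √(Ka × C) = √(5.48e-04 × 0.45) = 1.5704e-02. pH = -log(1.5704e-02)

pH = 1.80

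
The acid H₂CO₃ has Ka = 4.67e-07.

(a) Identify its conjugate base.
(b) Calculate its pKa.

(a) The conjugate base is formed by removing one H⁺ from H₂CO₃, giving HCO₃⁻. (b) pKa = -log(Ka) = -log(4.67e-07) = 6.33.

Conjugate base: HCO₃⁻; pK_a = 6.33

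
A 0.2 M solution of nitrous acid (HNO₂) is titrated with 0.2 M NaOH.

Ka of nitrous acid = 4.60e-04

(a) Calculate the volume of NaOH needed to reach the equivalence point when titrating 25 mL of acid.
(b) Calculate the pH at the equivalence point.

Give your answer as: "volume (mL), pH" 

moles acid = 0.2 × 25/1000 = 0.005 mol; V_base = moles/0.2 × 1000 = 25.0 mL. At equivalence only the conjugate base is present: [A⁻] = 0.005/0.050 = 1.0000e-01 M. Kb = Kw/Ka = 2.17e-11; [OH⁻] = √(Kb × [A⁻]) = 1.4744e-06; pOH = 5.83; pH = 14 - pOH = 8.17.

V = 25.0 mL, pH = 8.17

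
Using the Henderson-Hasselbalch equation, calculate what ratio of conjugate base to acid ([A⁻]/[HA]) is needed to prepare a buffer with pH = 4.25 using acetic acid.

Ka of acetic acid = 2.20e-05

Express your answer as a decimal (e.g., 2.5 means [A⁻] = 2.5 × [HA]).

pKa = -log(2.20e-05) = 4.6576. pH = pKa + log([A⁻]/[HA]), so log([A⁻]/[HA]) = pH − pKa = 4.25 − 4.6576 = -0.4076. [A⁻]/[HA] = 10^(-0.4076) = 0.391

[A⁻]/[HA] = 0.391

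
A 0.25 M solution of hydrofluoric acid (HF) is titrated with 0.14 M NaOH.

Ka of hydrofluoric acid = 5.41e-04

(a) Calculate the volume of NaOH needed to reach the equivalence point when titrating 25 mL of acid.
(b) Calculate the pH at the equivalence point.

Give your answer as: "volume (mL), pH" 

moles acid = 0.25 × 25/1000 = 0.00625 mol; V_base = moles/0.14 × 1000 = 44.6 mL. At equivalence only the conjugate base is present: [A⁻] = 0.00625/0.070 = 8.9744e-02 M. Kb = Kw/Ka = 1.85e-11; [OH⁻] = √(Kb × [A⁻]) = 1.2880e-06; pOH = 5.89; pH = 14 - pOH = 8.11.

V = 44.6 mL, pH = 8.11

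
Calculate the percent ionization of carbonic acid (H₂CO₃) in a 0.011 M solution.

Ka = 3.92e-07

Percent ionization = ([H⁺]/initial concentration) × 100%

Using Ka equilibrium: x² + Ka×x - Ka×C = 0. Solving: [H⁺] = 6.5470e-05. Percent = (6.5470e-05/0.011) × 100

Percent ionization = 0.595%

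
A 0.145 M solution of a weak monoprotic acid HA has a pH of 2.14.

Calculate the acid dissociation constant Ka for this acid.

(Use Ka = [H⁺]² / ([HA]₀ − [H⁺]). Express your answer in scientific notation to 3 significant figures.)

[H⁺] = 10^(−pH) = 10^(−2.14) = 7.244e-03 M. For HA ⇌ H⁺ + A⁻, Ka = [H⁺][A⁻]/[HA] = [H⁺]² / ([HA]₀ − [H⁺]) = (7.244e-03)² / (0.145 − 7.244e-03) = 3.81e-04.

K_a = 3.81e-04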